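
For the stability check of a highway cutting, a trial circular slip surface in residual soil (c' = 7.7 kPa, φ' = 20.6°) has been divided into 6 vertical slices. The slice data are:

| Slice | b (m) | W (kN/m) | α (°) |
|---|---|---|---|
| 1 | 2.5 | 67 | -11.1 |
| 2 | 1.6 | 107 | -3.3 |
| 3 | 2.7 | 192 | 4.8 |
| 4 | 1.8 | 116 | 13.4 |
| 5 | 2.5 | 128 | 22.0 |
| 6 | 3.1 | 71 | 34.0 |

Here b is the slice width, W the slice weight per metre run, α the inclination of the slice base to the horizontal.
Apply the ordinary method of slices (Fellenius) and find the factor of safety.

FS = 3.25

Ordinary method of slices: FS = Σ[c'·Δl_i + (W_i cosα_i)·tanφ'] / Σ W_i sinα_i, with Δl_i = b_i / cosα_i.
Slice 1: Δl = 2.5/cos(-11.1°) = 2.548 m; N'_1 = 67·cos(-11.1°) = 65.7; c'Δl = 19.62; W sinα = -12.9
Slice 2: Δl = 1.6/cos(-3.3°) = 1.603 m; N'_2 = 107·cos(-3.3°) = 106.8; c'Δl = 12.34; W sinα = -6.2
Slice 3: Δl = 2.7/cos4.8° = 2.710 m; N'_3 = 192·cos4.8° = 191.3; c'Δl = 20.86; W sinα = 16.1
Slice 4: Δl = 1.8/cos13.4° = 1.850 m; N'_4 = 116·cos13.4° = 112.8; c'Δl = 14.25; W sinα = 26.9
Slice 5: Δl = 2.5/cos22.0° = 2.696 m; N'_5 = 128·cos22.0° = 118.7; c'Δl = 20.76; W sinα = 47.9
Slice 6: Δl = 3.1/cos34.0° = 3.739 m; N'_6 = 71·cos34.0° = 58.9; c'Δl = 28.79; W sinα = 39.7
Σc'Δl = 116.6 kN/m; ΣN' = 654.3 kN/m; ΣW sinα = 111.5 kN/m
Resisting = 116.6 + 654.3·tan20.6° = 116.6 + 245.9 = 362.6 kN/m
FS = 362.6 / 111.5 = 3.250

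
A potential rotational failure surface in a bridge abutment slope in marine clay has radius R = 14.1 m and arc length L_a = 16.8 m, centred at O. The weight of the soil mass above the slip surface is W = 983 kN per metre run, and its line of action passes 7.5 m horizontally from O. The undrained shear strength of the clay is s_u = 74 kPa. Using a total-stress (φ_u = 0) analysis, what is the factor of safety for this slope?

Taking moments about the centre O, the resisting moment is provided by the undrained shear strength acting along the arc:
M_R = s_u·L_a·R = 74·16.80·14.1 = 17529.1 kN·m/m
M_D = W·d = 983·7.5 = 7372.5 kN·m/m
FS = M_R / M_D = 17529.1 / 7372.5 = 2.378

FS = 2.38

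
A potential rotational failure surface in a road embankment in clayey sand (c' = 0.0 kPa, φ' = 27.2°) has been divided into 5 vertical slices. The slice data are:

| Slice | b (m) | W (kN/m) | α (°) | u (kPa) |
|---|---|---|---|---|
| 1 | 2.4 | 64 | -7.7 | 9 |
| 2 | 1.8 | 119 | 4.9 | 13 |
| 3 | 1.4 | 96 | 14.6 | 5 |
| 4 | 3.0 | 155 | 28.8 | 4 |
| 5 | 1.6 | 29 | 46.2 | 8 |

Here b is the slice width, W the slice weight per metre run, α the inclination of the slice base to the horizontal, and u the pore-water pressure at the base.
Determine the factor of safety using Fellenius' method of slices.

FS = 1.47

Ordinary method of slices: FS = Σ[c'·Δl_i + (W_i cosα_i − u_i·Δl_i)·tanφ'] / Σ W_i sinα_i, with Δl_i = b_i / cosα_i.
Slice 1: Δl = 2.4/cos(-7.7°) = 2.422 m; N'_1 = 64·cos(-7.7°) − 9·2.422 = 41.6; c'Δl = 0.00; W sinα = -8.6
Slice 2: Δl = 1.8/cos4.9° = 1.807 m; N'_2 = 119·cos4.9° − 13·1.807 = 95.1; c'Δl = 0.00; W sinα = 10.2
Slice 3: Δl = 1.4/cos14.6° = 1.447 m; N'_3 = 96·cos14.6° − 5·1.447 = 85.7; c'Δl = 0.00; W sinα = 24.2
Slice 4: Δl = 3.0/cos28.8° = 3.423 m; N'_4 = 155·cos28.8° − 4·3.423 = 122.1; c'Δl = 0.00; W sinα = 74.7
Slice 5: Δl = 1.6/cos46.2° = 2.312 m; N'_5 = 29·cos46.2° − 8·2.312 = 1.6; c'Δl = 0.00; W sinα = 20.9
Σc'Δl = 0.0 kN/m; ΣN' = 346.1 kN/m; ΣW sinα = 121.4 kN/m
Resisting = 0.0 + 346.1·tan27.2° = 0.0 + 177.9 = 177.9 kN/m
FS = 177.9 / 121.4 = 1.465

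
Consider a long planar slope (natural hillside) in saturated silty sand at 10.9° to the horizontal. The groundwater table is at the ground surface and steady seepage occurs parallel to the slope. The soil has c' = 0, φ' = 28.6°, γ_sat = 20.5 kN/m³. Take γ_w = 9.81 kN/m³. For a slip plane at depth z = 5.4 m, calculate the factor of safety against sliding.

With seepage parallel to the slope and the water table at the surface, the effective normal stress on the slip plane uses the buoyant unit weight γ' = γ_sat − γ_w while the driving shear stress uses γ_sat:
FS = [c' + γ' z cos²β tanφ'] / [γ_sat z sinβ cosβ]
(For c' = 0 this reduces to FS = (γ'/γ_sat)·tanφ'/tanβ.)
γ' = 20.5 − 9.81 = 10.69 kN/m³
Numerator = 0.0 + 10.69·5.4·cos²10.9°·tan28.6° = 0.0 + 10.69·5.4·0.9642·0.5452 = 30.348 kPa
Denominator = 20.5·5.4·sin10.9°·cos10.9° = 20.5·5.4·0.1891·0.9820 = 20.555 kPa
FS = 30.348 / 20.555 = 1.476

FS = 1.48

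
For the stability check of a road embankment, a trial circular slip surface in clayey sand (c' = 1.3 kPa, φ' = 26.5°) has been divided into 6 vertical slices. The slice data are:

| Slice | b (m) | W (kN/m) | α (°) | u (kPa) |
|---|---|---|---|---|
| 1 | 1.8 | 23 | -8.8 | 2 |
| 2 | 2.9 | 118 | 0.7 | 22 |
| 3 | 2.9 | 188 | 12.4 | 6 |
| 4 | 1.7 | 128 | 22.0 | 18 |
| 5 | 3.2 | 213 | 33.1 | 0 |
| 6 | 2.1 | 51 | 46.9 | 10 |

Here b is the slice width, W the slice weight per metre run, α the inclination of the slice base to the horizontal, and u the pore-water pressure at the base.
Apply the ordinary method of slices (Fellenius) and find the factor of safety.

FS = 1.14

Ordinary method of slices: FS = Σ[c'·Δl_i + (W_i cosα_i − u_i·Δl_i)·tanφ'] / Σ W_i sinα_i, with Δl_i = b_i / cosα_i.
Slice 1: Δl = 1.8/cos(-8.8°) = 1.821 m; N'_1 = 23·cos(-8.8°) − 2·1.821 = 19.1; c'Δl = 2.37; W sinα = -3.5
Slice 2: Δl = 2.9/cos0.7° = 2.900 m; N'_2 = 118·cos0.7° − 22·2.900 = 54.2; c'Δl = 3.77; W sinα = 1.4
Slice 3: Δl = 2.9/cos12.4° = 2.969 m; N'_3 = 188·cos12.4° − 6·2.969 = 165.8; c'Δl = 3.86; W sinα = 40.4
Slice 4: Δl = 1.7/cos22.0° = 1.834 m; N'_4 = 128·cos22.0° − 18·1.834 = 85.7; c'Δl = 2.38; W sinα = 47.9
Slice 5: Δl = 3.2/cos33.1° = 3.820 m; N'_5 = 213·cos33.1° − 0·3.820 = 178.4; c'Δl = 4.97; W sinα = 116.3
Slice 6: Δl = 2.1/cos46.9° = 3.073 m; N'_6 = 51·cos46.9° − 10·3.073 = 4.1; c'Δl = 4.00; W sinα = 37.2
Σc'Δl = 21.3 kN/m; ΣN' = 507.3 kN/m; ΣW sinα = 239.8 kN/m
Resisting = 21.3 + 507.3·tan26.5° = 21.3 + 252.9 = 274.3 kN/m
FS = 274.3 / 239.8 = 1.144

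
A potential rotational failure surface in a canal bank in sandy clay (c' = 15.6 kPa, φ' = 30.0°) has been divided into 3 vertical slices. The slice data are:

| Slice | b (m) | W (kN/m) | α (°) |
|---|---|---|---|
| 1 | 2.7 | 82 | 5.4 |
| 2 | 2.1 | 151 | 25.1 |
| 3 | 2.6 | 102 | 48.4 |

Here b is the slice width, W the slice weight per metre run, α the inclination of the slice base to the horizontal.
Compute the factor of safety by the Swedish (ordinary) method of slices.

FS = 2.06

Ordinary method of slices: FS = Σ[c'·Δl_i + (W_i cosα_i)·tanφ'] / Σ W_i sinα_i, with Δl_i = b_i / cosα_i.
Slice 1: Δl = 2.7/cos5.4° = 2.712 m; N'_1 = 82·cos5.4° = 81.6; c'Δl = 42.31; W sinα = 7.7
Slice 2: Δl = 2.1/cos25.1° = 2.319 m; N'_2 = 151·cos25.1° = 136.7; c'Δl = 36.18; W sinα = 64.1
Slice 3: Δl = 2.6/cos48.4° = 3.916 m; N'_3 = 102·cos48.4° = 67.7; c'Δl = 61.09; W sinα = 76.3
Σc'Δl = 139.6 kN/m; ΣN' = 286.1 kN/m; ΣW sinα = 148.0 kN/m
Resisting = 139.6 + 286.1·tan30.0° = 139.6 + 165.2 = 304.8 kN/m
FS = 304.8 / 148.0 = 2.058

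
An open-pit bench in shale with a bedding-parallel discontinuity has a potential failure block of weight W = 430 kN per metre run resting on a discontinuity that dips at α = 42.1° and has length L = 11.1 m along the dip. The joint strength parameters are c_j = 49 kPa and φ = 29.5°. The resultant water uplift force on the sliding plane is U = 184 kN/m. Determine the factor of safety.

FS = 2.15

Resolving the block weight along and normal to the plane and applying the Mohr–Coulomb strength on the joint:
N' = W cosα − U = 430·cos42.1° − 184 = 135.0 kN/m
Driving force T = W sinα = 430·sin42.1° = 288.3 kN/m
Resisting force R = c_j·L + N'·tanφ = 49·11.1 + 135.0·tan29.5° = 543.9 + 76.4 = 620.3 kN/m
FS = R / T = 620.3 / 288.3 = 2.152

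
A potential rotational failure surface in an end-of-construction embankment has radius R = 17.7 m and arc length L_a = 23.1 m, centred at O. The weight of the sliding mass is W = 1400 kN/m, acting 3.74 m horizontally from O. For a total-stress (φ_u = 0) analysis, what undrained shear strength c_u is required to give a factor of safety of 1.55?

FS = c_u·L_a·R / (W·d), so c_u = FS·W·d / (L_a·R).
c_u = 1.55·1400·3.74 / (23.10·17.7) = 8115.8 / 408.87 = 19.85 kPa

c_u = 19.8 kPa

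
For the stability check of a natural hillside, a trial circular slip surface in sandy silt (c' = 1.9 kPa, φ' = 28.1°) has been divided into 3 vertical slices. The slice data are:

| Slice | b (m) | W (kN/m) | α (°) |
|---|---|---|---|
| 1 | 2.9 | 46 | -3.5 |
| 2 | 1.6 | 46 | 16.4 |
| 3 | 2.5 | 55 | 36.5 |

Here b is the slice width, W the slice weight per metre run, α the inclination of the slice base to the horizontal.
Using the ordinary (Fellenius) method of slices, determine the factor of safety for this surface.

FS = 2.01

Ordinary method of slices: FS = Σ[c'·Δl_i + (W_i cosα_i)·tanφ'] / Σ W_i sinα_i, with Δl_i = b_i / cosα_i.
Slice 1: Δl = 2.9/cos(-3.5°) = 2.905 m; N'_1 = 46·cos(-3.5°) = 45.9; c'Δl = 5.52; W sinα = -2.8
Slice 2: Δl = 1.6/cos16.4° = 1.668 m; N'_2 = 46·cos16.4° = 44.1; c'Δl = 3.17; W sinα = 13.0
Slice 3: Δl = 2.5/cos36.5° = 3.110 m; N'_3 = 55·cos36.5° = 44.2; c'Δl = 5.91; W sinα = 32.7
Σc'Δl = 14.6 kN/m; ΣN' = 134.3 kN/m; ΣW sinα = 42.9 kN/m
Resisting = 14.6 + 134.3·tan28.1° = 14.6 + 71.7 = 86.3 kN/m
FS = 86.3 / 42.9 = 2.012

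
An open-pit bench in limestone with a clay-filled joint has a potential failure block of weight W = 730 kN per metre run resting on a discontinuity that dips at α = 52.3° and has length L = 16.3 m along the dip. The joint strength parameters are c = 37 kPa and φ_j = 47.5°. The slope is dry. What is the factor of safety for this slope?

FS = 1.89

Resolving the block weight along and normal to the plane and applying the Mohr–Coulomb strength on the joint:
N' = W cosα = 730·cos52.3° = 446.4 kN/m
Driving force T = W sinα = 730·sin52.3° = 577.6 kN/m
Resisting force R = c·L + N'·tanφ_j = 37·16.3 + 446.4·tan47.5° = 603.1 + 487.2 = 1090.3 kN/m
FS = R / T = 1090.3 / 577.6 = 1.888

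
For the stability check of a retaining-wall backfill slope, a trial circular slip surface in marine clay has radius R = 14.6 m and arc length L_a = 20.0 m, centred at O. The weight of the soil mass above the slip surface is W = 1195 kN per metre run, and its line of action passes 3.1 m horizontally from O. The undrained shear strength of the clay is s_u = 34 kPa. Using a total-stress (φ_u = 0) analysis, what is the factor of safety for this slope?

Taking moments about the centre O, the resisting moment is provided by the undrained shear strength acting along the arc:
M_R = s_u·L_a·R = 34·20.00·14.6 = 9928.0 kN·m/m
M_D = W·d = 1195·3.1 = 3704.5 kN·m/m
FS = M_R / M_D = 9928.0 / 3704.5 = 2.680

FS = 2.68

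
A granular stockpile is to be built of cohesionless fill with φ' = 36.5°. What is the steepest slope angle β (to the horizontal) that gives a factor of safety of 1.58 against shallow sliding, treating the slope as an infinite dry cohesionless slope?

β = 25.1°

For an infinite dry cohesionless slope FS = tanφ'/tanβ, so tanβ = tanφ' / FS.
tanβ = tan36.5° / 1.58 = 0.7400 / 1.58 = 0.4683
β = arctan(0.4683) = 25.10°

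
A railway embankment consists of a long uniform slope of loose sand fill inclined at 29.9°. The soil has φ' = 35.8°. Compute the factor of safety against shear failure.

FS = 1.25

For a dry cohesionless infinite slope the factor of safety is FS = tanφ' / tanβ.
FS = tan35.8° / tan29.9° = 0.7212 / 0.5750 = 1.254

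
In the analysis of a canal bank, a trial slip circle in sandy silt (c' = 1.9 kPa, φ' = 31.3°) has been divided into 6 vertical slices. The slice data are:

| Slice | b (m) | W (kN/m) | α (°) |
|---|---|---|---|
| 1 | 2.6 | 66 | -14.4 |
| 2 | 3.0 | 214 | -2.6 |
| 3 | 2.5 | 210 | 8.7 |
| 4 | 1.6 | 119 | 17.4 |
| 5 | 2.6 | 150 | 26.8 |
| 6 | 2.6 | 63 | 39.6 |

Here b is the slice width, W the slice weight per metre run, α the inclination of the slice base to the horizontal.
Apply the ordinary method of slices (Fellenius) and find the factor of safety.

Ordinary method of slices: FS = Σ[c'·Δl_i + (W_i cosα_i)·tanφ'] / Σ W_i sinα_i, with Δl_i = b_i / cosα_i.
Slice 1: Δl = 2.6/cos(-14.4°) = 2.684 m; N'_1 = 66·cos(-14.4°) = 63.9; c'Δl = 5.10; W sinα = -16.4
Slice 2: Δl = 3.0/cos(-2.6°) = 3.003 m; N'_2 = 214·cos(-2.6°) = 213.8; c'Δl = 5.71; W sinα = -9.7
Slice 3: Δl = 2.5/cos8.7° = 2.529 m; N'_3 = 210·cos8.7° = 207.6; c'Δl = 4.81; W sinα = 31.8
Slice 4: Δl = 1.6/cos17.4° = 1.677 m; N'_4 = 119·cos17.4° = 113.6; c'Δl = 3.19; W sinα = 35.6
Slice 5: Δl = 2.6/cos26.8° = 2.913 m; N'_5 = 150·cos26.8° = 133.9; c'Δl = 5.53; W sinα = 67.6
Slice 6: Δl = 2.6/cos39.6° = 3.374 m; N'_6 = 63·cos39.6° = 48.5; c'Δl = 6.41; W sinα = 40.2
Σc'Δl = 30.7 kN/m; ΣN' = 781.3 kN/m; ΣW sinα = 149.0 kN/m
Resisting = 30.7 + 781.3·tan31.3° = 30.7 + 475.0 = 505.8 kN/m
FS = 505.8 / 149.0 = 3.394

FS = 3.39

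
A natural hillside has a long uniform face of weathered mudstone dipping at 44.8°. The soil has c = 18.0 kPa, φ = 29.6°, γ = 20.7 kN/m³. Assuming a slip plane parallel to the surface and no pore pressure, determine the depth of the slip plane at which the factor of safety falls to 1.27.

z = 2.49 m

Setting FS = 1.27 in FS = [c + γz cos²β tanφ] / [γz sinβ cosβ] and solving for z:
z = c / [γ cosβ (FS·sinβ − cosβ·tanφ)]
  = 18.0 / [20.7·cos44.8°·(1.27·sin44.8° − cos44.8°·tan29.6°)]
  = 18.0 / [20.7·0.7096·(1.27·0.7046 − 0.7096·0.5681)]
  = 18.0 / 7.2235 = 2.492 m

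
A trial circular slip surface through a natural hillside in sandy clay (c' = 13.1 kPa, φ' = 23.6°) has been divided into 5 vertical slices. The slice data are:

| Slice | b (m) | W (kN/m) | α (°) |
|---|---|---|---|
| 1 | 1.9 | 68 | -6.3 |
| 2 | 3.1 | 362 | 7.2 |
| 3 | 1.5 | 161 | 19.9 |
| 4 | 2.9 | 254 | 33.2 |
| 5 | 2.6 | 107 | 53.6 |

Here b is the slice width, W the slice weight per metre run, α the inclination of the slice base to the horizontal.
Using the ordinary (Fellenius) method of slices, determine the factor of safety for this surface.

FS = 1.77

Ordinary method of slices: FS = Σ[c'·Δl_i + (W_i cosα_i)·tanφ'] / Σ W_i sinα_i, with Δl_i = b_i / cosα_i.
Slice 1: Δl = 1.9/cos(-6.3°) = 1.912 m; N'_1 = 68·cos(-6.3°) = 67.6; c'Δl = 25.04; W sinα = -7.5
Slice 2: Δl = 3.1/cos7.2° = 3.125 m; N'_2 = 362·cos7.2° = 359.1; c'Δl = 40.93; W sinα = 45.4
Slice 3: Δl = 1.5/cos19.9° = 1.595 m; N'_3 = 161·cos19.9° = 151.4; c'Δl = 20.90; W sinα = 54.8
Slice 4: Δl = 2.9/cos33.2° = 3.466 m; N'_4 = 254·cos33.2° = 212.5; c'Δl = 45.40; W sinα = 139.1
Slice 5: Δl = 2.6/cos53.6° = 4.381 m; N'_5 = 107·cos53.6° = 63.5; c'Δl = 57.40; W sinα = 86.1
Σc'Δl = 189.7 kN/m; ΣN' = 854.2 kN/m; ΣW sinα = 317.9 kN/m
Resisting = 189.7 + 854.2·tan23.6° = 189.7 + 373.2 = 562.8 kN/m
FS = 562.8 / 317.9 = 1.770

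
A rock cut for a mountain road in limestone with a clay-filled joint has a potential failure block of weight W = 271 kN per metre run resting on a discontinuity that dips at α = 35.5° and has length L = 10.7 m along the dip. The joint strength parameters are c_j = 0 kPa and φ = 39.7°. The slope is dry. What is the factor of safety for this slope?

Resolving the block weight along and normal to the plane and applying the Mohr–Coulomb strength on the joint:
N' = W cosα = 271·cos35.5° = 220.6 kN/m
Driving force T = W sinα = 271·sin35.5° = 157.4 kN/m
Resisting force R = c_j·L + N'·tanφ = 0·10.7 + 220.6·tan39.7° = 0.0 + 183.2 = 183.2 kN/m
FS = R / T = 183.2 / 157.4 = 1.164

FS = 1.16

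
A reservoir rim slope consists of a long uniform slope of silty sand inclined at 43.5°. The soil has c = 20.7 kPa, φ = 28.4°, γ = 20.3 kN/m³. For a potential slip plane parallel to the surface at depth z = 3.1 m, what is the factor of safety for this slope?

FS = 1.23

For an infinite slope with a slip plane parallel to the surface (no pore pressure): FS = [c + γz cos²β tanφ] / [γz sinβ cosβ].
γz = 20.3·3.1 = 62.93 kN/m²
Numerator = 20.7 + 62.93·cos²43.5°·tan28.4° = 20.7 + 62.93·0.5262·0.5407 = 38.603 kPa
Denominator = 62.93·sin43.5°·cos43.5° = 62.93·0.6884·0.7254 = 31.422 kPa
FS = 38.603 / 31.422 = 1.229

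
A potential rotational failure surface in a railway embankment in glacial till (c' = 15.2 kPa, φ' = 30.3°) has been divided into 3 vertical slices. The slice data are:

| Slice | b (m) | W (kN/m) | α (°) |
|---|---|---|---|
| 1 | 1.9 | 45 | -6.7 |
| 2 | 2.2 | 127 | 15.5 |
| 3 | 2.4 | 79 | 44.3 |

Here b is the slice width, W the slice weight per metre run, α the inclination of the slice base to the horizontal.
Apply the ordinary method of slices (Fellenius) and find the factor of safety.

FS = 2.93

Ordinary method of slices: FS = Σ[c'·Δl_i + (W_i cosα_i)·tanφ'] / Σ W_i sinα_i, with Δl_i = b_i / cosα_i.
Slice 1: Δl = 1.9/cos(-6.7°) = 1.913 m; N'_1 = 45·cos(-6.7°) = 44.7; c'Δl = 29.08; W sinα = -5.3
Slice 2: Δl = 2.2/cos15.5° = 2.283 m; N'_2 = 127·cos15.5° = 122.4; c'Δl = 34.70; W sinα = 33.9
Slice 3: Δl = 2.4/cos44.3° = 3.353 m; N'_3 = 79·cos44.3° = 56.5; c'Δl = 50.97; W sinα = 55.2
Σc'Δl = 114.8 kN/m; ΣN' = 223.6 kN/m; ΣW sinα = 83.9 kN/m
Resisting = 114.8 + 223.6·tan30.3° = 114.8 + 130.7 = 245.4 kN/m
FS = 245.4 / 83.9 = 2.926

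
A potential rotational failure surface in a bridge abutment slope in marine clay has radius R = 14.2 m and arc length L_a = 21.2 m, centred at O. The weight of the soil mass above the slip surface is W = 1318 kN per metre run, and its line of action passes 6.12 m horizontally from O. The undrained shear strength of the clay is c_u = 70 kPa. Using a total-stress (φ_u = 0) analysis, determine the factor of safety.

FS = 2.61

Taking moments about the centre O, the resisting moment is provided by the undrained shear strength acting along the arc:
M_R = c_u·L_a·R = 70·21.20·14.2 = 21072.8 kN·m/m
M_D = W·d = 1318·6.12 = 8066.2 kN·m/m
FS = M_R / M_D = 21072.8 / 8066.2 = 2.612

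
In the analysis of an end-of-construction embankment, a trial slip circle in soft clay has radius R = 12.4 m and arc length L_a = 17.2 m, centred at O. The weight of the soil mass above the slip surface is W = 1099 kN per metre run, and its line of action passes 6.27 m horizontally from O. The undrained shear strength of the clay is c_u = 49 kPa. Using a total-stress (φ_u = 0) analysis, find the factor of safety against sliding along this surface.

FS = 1.52

Taking moments about the centre O, the resisting moment is provided by the undrained shear strength acting along the arc:
M_R = c_u·L_a·R = 49·17.20·12.4 = 10450.7 kN·m/m
M_D = W·d = 1099·6.27 = 6890.7 kN·m/m
FS = M_R / M_D = 10450.7 / 6890.7 = 1.517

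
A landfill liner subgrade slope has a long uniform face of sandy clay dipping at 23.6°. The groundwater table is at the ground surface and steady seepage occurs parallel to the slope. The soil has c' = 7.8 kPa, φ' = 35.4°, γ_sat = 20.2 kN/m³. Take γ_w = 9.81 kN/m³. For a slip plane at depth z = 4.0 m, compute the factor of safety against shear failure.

With seepage parallel to the slope and the water table at the surface, the effective normal stress on the slip plane uses the buoyant unit weight γ' = γ_sat − γ_w while the driving shear stress uses γ_sat:
FS = [c' + γ' z cos²β tanφ'] / [γ_sat z sinβ cosβ]
γ' = 20.2 − 9.81 = 10.39 kN/m³
Numerator = 7.8 + 10.39·4.0·cos²23.6°·tan35.4° = 7.8 + 10.39·4.0·0.8397·0.7107 = 32.601 kPa
Denominator = 20.2·4.0·sin23.6°·cos23.6° = 20.2·4.0·0.4003·0.9164 = 29.643 kPa
FS = 32.601 / 29.643 = 1.100

FS = 1.10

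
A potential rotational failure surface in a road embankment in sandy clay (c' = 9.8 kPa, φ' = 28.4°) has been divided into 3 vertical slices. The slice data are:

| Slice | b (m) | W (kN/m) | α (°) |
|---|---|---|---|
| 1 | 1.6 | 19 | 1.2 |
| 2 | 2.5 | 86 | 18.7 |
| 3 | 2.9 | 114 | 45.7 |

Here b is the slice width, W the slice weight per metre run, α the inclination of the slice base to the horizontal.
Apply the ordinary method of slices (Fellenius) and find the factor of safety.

FS = 1.64

Ordinary method of slices: FS = Σ[c'·Δl_i + (W_i cosα_i)·tanφ'] / Σ W_i sinα_i, with Δl_i = b_i / cosα_i.
Slice 1: Δl = 1.6/cos1.2° = 1.600 m; N'_1 = 19·cos1.2° = 19.0; c'Δl = 15.68; W sinα = 0.4
Slice 2: Δl = 2.5/cos18.7° = 2.639 m; N'_2 = 86·cos18.7° = 81.5; c'Δl = 25.87; W sinα = 27.6
Slice 3: Δl = 2.9/cos45.7° = 4.152 m; N'_3 = 114·cos45.7° = 79.6; c'Δl = 40.69; W sinα = 81.6
Σc'Δl = 82.2 kN/m; ΣN' = 180.1 kN/m; ΣW sinα = 109.6 kN/m
Resisting = 82.2 + 180.1·tan28.4° = 82.2 + 97.4 = 179.6 kN/m
FS = 179.6 / 109.6 = 1.639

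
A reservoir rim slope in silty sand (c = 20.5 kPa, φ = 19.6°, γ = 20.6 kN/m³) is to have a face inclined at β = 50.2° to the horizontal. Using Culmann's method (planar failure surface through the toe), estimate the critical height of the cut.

H_c = 20.69 m

Culmann's analysis gives the critical failure plane at α_cr = (β + φ)/2 = (50.2 + 19.6)/2 = 34.9°, and the critical height
H_c = (4c/γ) · sinβ cosφ / [1 − cos(β − φ)]
    = (4·20.5/20.6) · sin50.2°·cos19.6° / [1 − cos(30.6°)]
    = 3.981 · 0.7683·0.9421 / [1 − 0.8607]
    = 3.981 · 0.7238 / 0.1393
    = 20.69 m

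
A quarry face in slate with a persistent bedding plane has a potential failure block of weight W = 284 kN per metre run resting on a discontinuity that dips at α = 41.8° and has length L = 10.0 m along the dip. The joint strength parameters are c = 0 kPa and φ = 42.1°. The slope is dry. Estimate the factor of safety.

FS = 1.01

Resolving the block weight along and normal to the plane and applying the Mohr–Coulomb strength on the joint:
N' = W cosα = 284·cos41.8° = 211.7 kN/m
Driving force T = W sinα = 284·sin41.8° = 189.3 kN/m
Resisting force R = c·L + N'·tanφ = 0·10.0 + 211.7·tan42.1° = 0.0 + 191.3 = 191.3 kN/m
FS = R / T = 191.3 / 189.3 = 1.011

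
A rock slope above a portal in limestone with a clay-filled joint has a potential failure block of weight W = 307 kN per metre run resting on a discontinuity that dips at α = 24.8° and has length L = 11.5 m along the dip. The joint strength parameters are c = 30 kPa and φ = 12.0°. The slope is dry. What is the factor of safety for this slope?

Resolving the block weight along and normal to the plane and applying the Mohr–Coulomb strength on the joint:
N' = W cosα = 307·cos24.8° = 278.7 kN/m
Driving force T = W sinα = 307·sin24.8° = 128.8 kN/m
Resisting force R = c·L + N'·tanφ = 30·11.5 + 278.7·tan12.0° = 345.0 + 59.2 = 404.2 kN/m
FS = R / T = 404.2 / 128.8 = 3.139

FS = 3.14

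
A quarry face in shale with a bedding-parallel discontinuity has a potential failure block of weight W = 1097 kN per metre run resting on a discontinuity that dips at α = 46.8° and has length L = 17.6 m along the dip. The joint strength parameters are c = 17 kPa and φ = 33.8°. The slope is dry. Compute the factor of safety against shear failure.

Resolving the block weight along and normal to the plane and applying the Mohr–Coulomb strength on the joint:
N' = W cosα = 1097·cos46.8° = 750.9 kN/m
Driving force T = W sinα = 1097·sin46.8° = 799.7 kN/m
Resisting force R = c·L + N'·tanφ = 17·17.6 + 750.9·tan33.8° = 299.2 + 502.7 = 801.9 kN/m
FS = R / T = 801.9 / 799.7 = 1.003

FS = 1.00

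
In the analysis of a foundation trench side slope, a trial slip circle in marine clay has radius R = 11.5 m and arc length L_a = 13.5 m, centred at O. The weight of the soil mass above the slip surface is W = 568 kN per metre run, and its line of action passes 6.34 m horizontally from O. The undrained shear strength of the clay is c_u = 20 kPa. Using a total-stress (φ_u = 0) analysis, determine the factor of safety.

FS = 0.86

Taking moments about the centre O, the resisting moment is provided by the undrained shear strength acting along the arc:
M_R = c_u·L_a·R = 20·13.50·11.5 = 3105.0 kN·m/m
M_D = W·d = 568·6.34 = 3601.1 kN·m/m
FS = M_R / M_D = 3105.0 / 3601.1 = 0.862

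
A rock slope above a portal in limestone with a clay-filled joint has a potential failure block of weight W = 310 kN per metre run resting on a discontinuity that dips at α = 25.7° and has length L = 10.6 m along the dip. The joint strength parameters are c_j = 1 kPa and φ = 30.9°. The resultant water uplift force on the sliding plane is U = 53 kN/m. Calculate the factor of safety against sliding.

FS = 1.09

Resolving the block weight along and normal to the plane and applying the Mohr–Coulomb strength on the joint:
N' = W cosα − U = 310·cos25.7° − 53 = 226.3 kN/m
Driving force T = W sinα = 310·sin25.7° = 134.4 kN/m
Resisting force R = c_j·L + N'·tanφ = 1·10.6 + 226.3·tan30.9° = 10.6 + 135.5 = 146.1 kN/m
FS = R / T = 146.1 / 134.4 = 1.086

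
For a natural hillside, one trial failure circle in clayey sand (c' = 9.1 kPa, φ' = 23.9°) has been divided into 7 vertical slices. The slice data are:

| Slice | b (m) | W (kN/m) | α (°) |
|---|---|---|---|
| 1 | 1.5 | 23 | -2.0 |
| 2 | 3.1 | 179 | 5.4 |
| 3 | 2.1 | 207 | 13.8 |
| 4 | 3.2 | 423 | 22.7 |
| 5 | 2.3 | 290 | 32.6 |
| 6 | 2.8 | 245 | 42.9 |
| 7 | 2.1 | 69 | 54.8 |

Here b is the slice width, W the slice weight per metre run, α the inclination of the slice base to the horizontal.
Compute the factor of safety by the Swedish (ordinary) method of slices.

Ordinary method of slices: FS = Σ[c'·Δl_i + (W_i cosα_i)·tanφ'] / Σ W_i sinα_i, with Δl_i = b_i / cosα_i.
Slice 1: Δl = 1.5/cos(-2.0°) = 1.501 m; N'_1 = 23·cos(-2.0°) = 23.0; c'Δl = 13.66; W sinα = -0.8
Slice 2: Δl = 3.1/cos5.4° = 3.114 m; N'_2 = 179·cos5.4° = 178.2; c'Δl = 28.34; W sinα = 16.8
Slice 3: Δl = 2.1/cos13.8° = 2.162 m; N'_3 = 207·cos13.8° = 201.0; c'Δl = 19.68; W sinα = 49.4
Slice 4: Δl = 3.2/cos22.7° = 3.469 m; N'_4 = 423·cos22.7° = 390.2; c'Δl = 31.57; W sinα = 163.2
Slice 5: Δl = 2.3/cos32.6° = 2.730 m; N'_5 = 290·cos32.6° = 244.3; c'Δl = 24.84; W sinα = 156.2
Slice 6: Δl = 2.8/cos42.9° = 3.822 m; N'_6 = 245·cos42.9° = 179.5; c'Δl = 34.78; W sinα = 166.8
Slice 7: Δl = 2.1/cos54.8° = 3.643 m; N'_7 = 69·cos54.8° = 39.8; c'Δl = 33.15; W sinα = 56.4
Σc'Δl = 186.0 kN/m; ΣN' = 1256.0 kN/m; ΣW sinα = 608.1 kN/m
Resisting = 186.0 + 1256.0·tan23.9° = 186.0 + 556.6 = 742.6 kN/m
FS = 742.6 / 608.1 = 1.221

FS = 1.22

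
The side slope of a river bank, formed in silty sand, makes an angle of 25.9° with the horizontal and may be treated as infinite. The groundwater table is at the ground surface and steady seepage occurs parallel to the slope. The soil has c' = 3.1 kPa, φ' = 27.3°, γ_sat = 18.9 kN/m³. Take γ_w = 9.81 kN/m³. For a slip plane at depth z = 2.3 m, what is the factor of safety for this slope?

FS = 0.69

With seepage parallel to the slope and the water table at the surface, the effective normal stress on the slip plane uses the buoyant unit weight γ' = γ_sat − γ_w while the driving shear stress uses γ_sat:
FS = [c' + γ' z cos²β tanφ'] / [γ_sat z sinβ cosβ]
γ' = 18.9 − 9.81 = 9.09 kN/m³
Numerator = 3.1 + 9.09·2.3·cos²25.9°·tan27.3° = 3.1 + 9.09·2.3·0.8092·0.5161 = 11.832 kPa
Denominator = 18.9·2.3·sin25.9°·cos25.9° = 18.9·2.3·0.4368·0.8996 = 17.081 kPa
FS = 11.832 / 17.081 = 0.693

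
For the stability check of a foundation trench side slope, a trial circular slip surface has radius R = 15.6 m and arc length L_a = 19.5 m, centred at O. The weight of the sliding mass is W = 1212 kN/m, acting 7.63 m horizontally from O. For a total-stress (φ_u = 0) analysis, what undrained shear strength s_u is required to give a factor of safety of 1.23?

FS = s_u·L_a·R / (W·d), so s_u = FS·W·d / (L_a·R).
s_u = 1.23·1212·7.63 / (19.50·15.6) = 11374.5 / 304.20 = 37.39 kPa

s_u = 37.4 kPa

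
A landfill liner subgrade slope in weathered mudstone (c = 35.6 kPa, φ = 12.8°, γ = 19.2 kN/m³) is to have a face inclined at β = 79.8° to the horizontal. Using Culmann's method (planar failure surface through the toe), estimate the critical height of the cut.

Culmann's analysis gives the critical failure plane at α_cr = (β + φ)/2 = (79.8 + 12.8)/2 = 46.3°, and the critical height
H_c = (4c/γ) · sinβ cosφ / [1 − cos(β − φ)]
    = (4·35.6/19.2) · sin79.8°·cos12.8° / [1 − cos(67.0°)]
    = 7.417 · 0.9842·0.9751 / [1 − 0.3907]
    = 7.417 · 0.9597 / 0.6093
    = 11.68 m

H_c = 11.68 m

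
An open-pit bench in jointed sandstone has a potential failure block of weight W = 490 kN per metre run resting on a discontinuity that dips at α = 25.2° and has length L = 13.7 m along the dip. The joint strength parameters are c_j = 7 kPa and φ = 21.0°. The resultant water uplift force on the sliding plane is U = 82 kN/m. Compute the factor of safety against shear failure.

Resolving the block weight along and normal to the plane and applying the Mohr–Coulomb strength on the joint:
N' = W cosα − U = 490·cos25.2° − 82 = 361.4 kN/m
Driving force T = W sinα = 490·sin25.2° = 208.6 kN/m
Resisting force R = c_j·L + N'·tanφ = 7·13.7 + 361.4·tan21.0° = 95.9 + 138.7 = 234.6 kN/m
FS = R / T = 234.6 / 208.6 = 1.125

FS = 1.12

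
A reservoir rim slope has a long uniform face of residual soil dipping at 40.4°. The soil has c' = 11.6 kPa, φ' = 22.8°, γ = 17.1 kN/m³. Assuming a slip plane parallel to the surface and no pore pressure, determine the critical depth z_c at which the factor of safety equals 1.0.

Setting FS = 1.00 in FS = [c' + γz cos²β tanφ'] / [γz sinβ cosβ] and solving for z:
z = c' / [γ cosβ (FS·sinβ − cosβ·tanφ')]
  = 11.6 / [17.1·cos40.4°·(1.00·sin40.4° − cos40.4°·tan22.8°)]
  = 11.6 / [17.1·0.7615·(1.00·0.6481 − 0.7615·0.4204)]
  = 11.6 / 4.2713 = 2.716 m

z_c = 2.72 m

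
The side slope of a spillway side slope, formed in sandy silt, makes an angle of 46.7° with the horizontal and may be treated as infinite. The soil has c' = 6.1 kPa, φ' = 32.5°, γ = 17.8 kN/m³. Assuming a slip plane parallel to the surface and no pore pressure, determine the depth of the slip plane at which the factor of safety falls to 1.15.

Setting FS = 1.15 in FS = [c' + γz cos²β tanφ'] / [γz sinβ cosβ] and solving for z:
z = c' / [γ cosβ (FS·sinβ − cosβ·tanφ')]
  = 6.1 / [17.8·cos46.7°·(1.15·sin46.7° − cos46.7°·tan32.5°)]
  = 6.1 / [17.8·0.6858·(1.15·0.7278 − 0.6858·0.6371)]
  = 6.1 / 4.8833 = 1.249 m

z = 1.25 m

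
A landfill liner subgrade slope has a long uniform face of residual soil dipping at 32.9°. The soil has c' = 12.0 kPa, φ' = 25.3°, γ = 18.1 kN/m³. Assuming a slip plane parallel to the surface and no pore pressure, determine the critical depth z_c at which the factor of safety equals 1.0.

z_c = 5.40 m

Setting FS = 1.00 in FS = [c' + γz cos²β tanφ'] / [γz sinβ cosβ] and solving for z:
z = c' / [γ cosβ (FS·sinβ − cosβ·tanφ')]
  = 12.0 / [18.1·cos32.9°·(1.00·sin32.9° − cos32.9°·tan25.3°)]
  = 12.0 / [18.1·0.8396·(1.00·0.5432 − 0.8396·0.4727)]
  = 12.0 / 2.2232 = 5.398 m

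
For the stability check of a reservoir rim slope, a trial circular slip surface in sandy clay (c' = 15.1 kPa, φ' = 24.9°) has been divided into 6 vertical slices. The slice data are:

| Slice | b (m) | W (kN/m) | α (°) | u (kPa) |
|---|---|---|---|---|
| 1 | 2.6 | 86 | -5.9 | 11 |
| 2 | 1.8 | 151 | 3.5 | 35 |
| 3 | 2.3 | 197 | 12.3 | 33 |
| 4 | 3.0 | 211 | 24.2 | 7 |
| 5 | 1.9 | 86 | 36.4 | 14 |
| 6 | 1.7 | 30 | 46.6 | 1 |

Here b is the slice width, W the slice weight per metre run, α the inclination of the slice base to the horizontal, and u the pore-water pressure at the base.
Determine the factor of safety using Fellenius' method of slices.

Ordinary method of slices: FS = Σ[c'·Δl_i + (W_i cosα_i − u_i·Δl_i)·tanφ'] / Σ W_i sinα_i, with Δl_i = b_i / cosα_i.
Slice 1: Δl = 2.6/cos(-5.9°) = 2.614 m; N'_1 = 86·cos(-5.9°) − 11·2.614 = 56.8; c'Δl = 39.47; W sinα = -8.8
Slice 2: Δl = 1.8/cos3.5° = 1.803 m; N'_2 = 151·cos3.5° − 35·1.803 = 87.6; c'Δl = 27.23; W sinα = 9.2
Slice 3: Δl = 2.3/cos12.3° = 2.354 m; N'_3 = 197·cos12.3° − 33·2.354 = 114.8; c'Δl = 35.55; W sinα = 42.0
Slice 4: Δl = 3.0/cos24.2° = 3.289 m; N'_4 = 211·cos24.2° − 7·3.289 = 169.4; c'Δl = 49.66; W sinα = 86.5
Slice 5: Δl = 1.9/cos36.4° = 2.361 m; N'_5 = 86·cos36.4° − 14·2.361 = 36.2; c'Δl = 35.64; W sinα = 51.0
Slice 6: Δl = 1.7/cos46.6° = 2.474 m; N'_6 = 30·cos46.6° − 1·2.474 = 18.1; c'Δl = 37.36; W sinα = 21.8
Σc'Δl = 224.9 kN/m; ΣN' = 482.9 kN/m; ΣW sinα = 201.7 kN/m
Resisting = 224.9 + 482.9·tan24.9° = 224.9 + 224.2 = 449.1 kN/m
FS = 449.1 / 201.7 = 2.227

FS = 2.23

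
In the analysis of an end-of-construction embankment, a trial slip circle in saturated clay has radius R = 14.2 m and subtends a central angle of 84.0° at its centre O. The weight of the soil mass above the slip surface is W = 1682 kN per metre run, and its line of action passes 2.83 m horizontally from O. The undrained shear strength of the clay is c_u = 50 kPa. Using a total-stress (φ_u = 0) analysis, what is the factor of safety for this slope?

FS = 3.11

Taking moments about the centre O, the resisting moment is provided by the undrained shear strength acting along the arc:
Arc length L_a = R·θ = 14.2·(84.0°·π/180) = 14.2·1.4661 = 20.82 m
M_R = c_u·L_a·R = 50·20.82·14.2 = 14781.0 kN·m/m
M_D = W·d = 1682·2.83 = 4760.1 kN·m/m
FS = M_R / M_D = 14781.0 / 4760.1 = 3.105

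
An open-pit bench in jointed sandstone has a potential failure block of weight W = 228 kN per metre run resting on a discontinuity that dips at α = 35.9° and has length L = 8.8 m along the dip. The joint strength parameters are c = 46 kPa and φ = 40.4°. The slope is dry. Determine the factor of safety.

Resolving the block weight along and normal to the plane and applying the Mohr–Coulomb strength on the joint:
N' = W cosα = 228·cos35.9° = 184.7 kN/m
Driving force T = W sinα = 228·sin35.9° = 133.7 kN/m
Resisting force R = c·L + N'·tanφ = 46·8.8 + 184.7·tan40.4° = 404.8 + 157.2 = 562.0 kN/m
FS = R / T = 562.0 / 133.7 = 4.204

FS = 4.20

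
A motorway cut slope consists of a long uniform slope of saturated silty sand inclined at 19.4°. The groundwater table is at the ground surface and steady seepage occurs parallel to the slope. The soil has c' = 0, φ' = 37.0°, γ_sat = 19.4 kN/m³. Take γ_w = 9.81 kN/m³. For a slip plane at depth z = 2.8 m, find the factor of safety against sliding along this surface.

FS = 1.06

With seepage parallel to the slope and the water table at the surface, the effective normal stress on the slip plane uses the buoyant unit weight γ' = γ_sat − γ_w while the driving shear stress uses γ_sat:
FS = [c' + γ' z cos²β tanφ'] / [γ_sat z sinβ cosβ]
(For c' = 0 this reduces to FS = (γ'/γ_sat)·tanφ'/tanβ.)
γ' = 19.4 − 9.81 = 9.59 kN/m³
Numerator = 0.0 + 9.59·2.8·cos²19.4°·tan37.0° = 0.0 + 9.59·2.8·0.8897·0.7536 = 18.002 kPa
Denominator = 19.4·2.8·sin19.4°·cos19.4° = 19.4·2.8·0.3322·0.9432 = 17.019 kPa
FS = 18.002 / 17.019 = 1.058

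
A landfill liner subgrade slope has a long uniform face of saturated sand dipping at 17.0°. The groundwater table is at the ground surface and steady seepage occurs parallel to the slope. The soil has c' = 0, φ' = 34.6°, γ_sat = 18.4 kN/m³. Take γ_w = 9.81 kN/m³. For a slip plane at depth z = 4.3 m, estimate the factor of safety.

With seepage parallel to the slope and the water table at the surface, the effective normal stress on the slip plane uses the buoyant unit weight γ' = γ_sat − γ_w while the driving shear stress uses γ_sat:
FS = [c' + γ' z cos²β tanφ'] / [γ_sat z sinβ cosβ]
(For c' = 0 this reduces to FS = (γ'/γ_sat)·tanφ'/tanβ.)
γ' = 18.4 − 9.81 = 8.59 kN/m³
Numerator = 0.0 + 8.59·4.3·cos²17.0°·tan34.6° = 0.0 + 8.59·4.3·0.9145·0.6899 = 23.303 kPa
Denominator = 18.4·4.3·sin17.0°·cos17.0° = 18.4·4.3·0.2924·0.9563 = 22.122 kPa
FS = 23.303 / 22.122 = 1.053

FS = 1.05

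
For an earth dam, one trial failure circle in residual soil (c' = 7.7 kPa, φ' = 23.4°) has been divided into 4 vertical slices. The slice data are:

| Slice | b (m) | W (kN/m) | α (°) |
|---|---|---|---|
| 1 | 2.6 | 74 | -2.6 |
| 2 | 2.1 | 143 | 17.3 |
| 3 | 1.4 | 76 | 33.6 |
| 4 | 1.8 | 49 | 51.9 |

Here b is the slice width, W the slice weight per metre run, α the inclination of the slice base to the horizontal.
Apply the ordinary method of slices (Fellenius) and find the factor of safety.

Ordinary method of slices: FS = Σ[c'·Δl_i + (W_i cosα_i)·tanφ'] / Σ W_i sinα_i, with Δl_i = b_i / cosα_i.
Slice 1: Δl = 2.6/cos(-2.6°) = 2.603 m; N'_1 = 74·cos(-2.6°) = 73.9; c'Δl = 20.04; W sinα = -3.4
Slice 2: Δl = 2.1/cos17.3° = 2.200 m; N'_2 = 143·cos17.3° = 136.5; c'Δl = 16.94; W sinα = 42.5
Slice 3: Δl = 1.4/cos33.6° = 1.681 m; N'_3 = 76·cos33.6° = 63.3; c'Δl = 12.94; W sinα = 42.1
Slice 4: Δl = 1.8/cos51.9° = 2.917 m; N'_4 = 49·cos51.9° = 30.2; c'Δl = 22.46; W sinα = 38.6
Σc'Δl = 72.4 kN/m; ΣN' = 304.0 kN/m; ΣW sinα = 119.8 kN/m
Resisting = 72.4 + 304.0·tan23.4° = 72.4 + 131.5 = 203.9 kN/m
FS = 203.9 / 119.8 = 1.702

FS = 1.70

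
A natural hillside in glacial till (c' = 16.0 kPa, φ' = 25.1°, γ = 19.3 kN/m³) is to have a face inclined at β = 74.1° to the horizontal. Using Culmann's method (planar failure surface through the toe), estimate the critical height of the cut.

Culmann's analysis gives the critical failure plane at α_cr = (β + φ')/2 = (74.1 + 25.1)/2 = 49.6°, and the critical height
H_c = (4c'/γ) · sinβ cosφ' / [1 − cos(β − φ')]
    = (4·16.0/19.3) · sin74.1°·cos25.1° / [1 − cos(49.0°)]
    = 3.316 · 0.9617·0.9056 / [1 − 0.6561]
    = 3.316 · 0.8709 / 0.3439
    = 8.40 m

H_c = 8.40 m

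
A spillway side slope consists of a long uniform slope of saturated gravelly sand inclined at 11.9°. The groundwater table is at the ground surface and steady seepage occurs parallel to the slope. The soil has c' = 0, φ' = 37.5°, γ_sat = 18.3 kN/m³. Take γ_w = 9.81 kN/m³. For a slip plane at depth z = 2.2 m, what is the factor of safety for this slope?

FS = 1.69

With seepage parallel to the slope and the water table at the surface, the effective normal stress on the slip plane uses the buoyant unit weight γ' = γ_sat − γ_w while the driving shear stress uses γ_sat:
FS = [c' + γ' z cos²β tanφ'] / [γ_sat z sinβ cosβ]
(For c' = 0 this reduces to FS = (γ'/γ_sat)·tanφ'/tanβ.)
γ' = 18.3 − 9.81 = 8.49 kN/m³
Numerator = 0.0 + 8.49·2.2·cos²11.9°·tan37.5° = 0.0 + 8.49·2.2·0.9575·0.7673 = 13.723 kPa
Denominator = 18.3·2.2·sin11.9°·cos11.9° = 18.3·2.2·0.2062·0.9785 = 8.123 kPa
FS = 13.723 / 8.123 = 1.689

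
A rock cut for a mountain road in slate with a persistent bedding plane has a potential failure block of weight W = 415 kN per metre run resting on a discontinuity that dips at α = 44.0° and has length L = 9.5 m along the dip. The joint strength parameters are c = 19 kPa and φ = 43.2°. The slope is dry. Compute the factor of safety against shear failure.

FS = 1.60

Resolving the block weight along and normal to the plane and applying the Mohr–Coulomb strength on the joint:
N' = W cosα = 415·cos44.0° = 298.5 kN/m
Driving force T = W sinα = 415·sin44.0° = 288.3 kN/m
Resisting force R = c·L + N'·tanφ = 19·9.5 + 298.5·tan43.2° = 180.5 + 280.3 = 460.8 kN/m
FS = R / T = 460.8 / 288.3 = 1.599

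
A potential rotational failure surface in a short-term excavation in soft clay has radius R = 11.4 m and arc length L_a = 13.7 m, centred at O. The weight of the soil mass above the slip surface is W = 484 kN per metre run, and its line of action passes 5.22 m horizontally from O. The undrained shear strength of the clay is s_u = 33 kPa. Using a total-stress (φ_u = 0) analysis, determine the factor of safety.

Taking moments about the centre O, the resisting moment is provided by the undrained shear strength acting along the arc:
M_R = s_u·L_a·R = 33·13.70·11.4 = 5153.9 kN·m/m
M_D = W·d = 484·5.22 = 2526.5 kN·m/m
FS = M_R / M_D = 5153.9 / 2526.5 = 2.040

FS = 2.04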